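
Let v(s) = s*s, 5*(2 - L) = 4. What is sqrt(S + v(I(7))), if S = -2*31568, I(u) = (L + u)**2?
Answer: 3*I*sqrt(4070471)/25 ≈ 242.1*I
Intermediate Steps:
L = 6/5 (L = 2 - 1/5*4 = 2 - 4/5 = 6/5 ≈ 1.2000)
I(u) = (6/5 + u)**2
v(s) = s**2
S = -63136
sqrt(S + v(I(7))) = sqrt(-63136 + ((6 + 5*7)**2/25)**2) = sqrt(-63136 + ((6 + 35)**2/25)**2) = sqrt(-63136 + ((1/25)*41**2)**2) = sqrt(-63136 + ((1/25)*1681)**2) = sqrt(-63136 + (1681/25)**2) = sqrt(-63136 + 2825761/625) = sqrt(-36634239/625) = 3*I*sqrt(4070471)/25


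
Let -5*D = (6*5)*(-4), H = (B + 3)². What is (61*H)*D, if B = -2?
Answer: 1464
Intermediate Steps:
H = 1 (H = (-2 + 3)² = 1² = 1)
D = 24 (D = -6*5*(-4)/5 = -6*(-4) = -⅕*(-120) = 24)
(61*H)*D = (61*1)*24 = 61*24 = 1464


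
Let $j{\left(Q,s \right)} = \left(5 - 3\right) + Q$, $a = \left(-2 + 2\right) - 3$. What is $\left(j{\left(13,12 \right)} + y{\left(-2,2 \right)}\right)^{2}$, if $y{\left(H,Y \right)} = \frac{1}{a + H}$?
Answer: $\frac{5476}{25} \approx 219.04$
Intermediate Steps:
$a = -3$ ($a = 0 - 3 = -3$)
$y{\left(H,Y \right)} = \frac{1}{-3 + H}$
$j{\left(Q,s \right)} = 2 + Q$
$\left(j{\left(13,12 \right)} + y{\left(-2,2 \right)}\right)^{2} = \left(\left(2 + 13\right) + \frac{1}{-3 - 2}\right)^{2} = \left(15 + \frac{1}{-5}\right)^{2} = \left(15 - \frac{1}{5}\right)^{2} = \left(\frac{74}{5}\right)^{2} = \frac{5476}{25}$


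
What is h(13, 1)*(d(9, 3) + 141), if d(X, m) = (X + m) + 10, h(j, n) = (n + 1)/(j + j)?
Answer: 163/13 ≈ 12.538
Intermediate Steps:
h(j, n) = (1 + n)/(2*j) (h(j, n) = (1 + n)/((2*j)) = (1 + n)*(1/(2*j)) = (1 + n)/(2*j))
d(X, m) = 10 + X + m
h(13, 1)*(d(9, 3) + 141) = ((½)*(1 + 1)/13)*((10 + 9 + 3) + 141) = ((½)*(1/13)*2)*(22 + 141) = (1/13)*163 = 163/13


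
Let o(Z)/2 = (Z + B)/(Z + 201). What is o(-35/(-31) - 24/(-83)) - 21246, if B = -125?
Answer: -5533010082/260411 ≈ -21247.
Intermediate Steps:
o(Z) = 2*(-125 + Z)/(201 + Z) (o(Z) = 2*((Z - 125)/(Z + 201)) = 2*((-125 + Z)/(201 + Z)) = 2*(-125 + Z)/(201 + Z))
o(-35/(-31) - 24/(-83)) - 21246 = 2*(-125 + (-35/(-31) - 24/(-83)))/(201 + (-35/(-31) - 24/(-83))) - 21246 = 2*(-125 + (-35*(-1/31) - 24*(-1/83)))/(201 + (-35*(-1/31) - 24*(-1/83))) - 21246 = 2*(-125 + (35/31 + 24/83))/(201 + (35/31 + 24/83)) - 21246 = 2*(-125 + 3649/2573)/(201 + 3649/2573) - 21246 = 2*(-317976/2573)/(520822/2573) - 21246 = 2*(2573/520822)*(-317976/2573) - 21246 = -317976/260411 - 21246 = -5533010082/260411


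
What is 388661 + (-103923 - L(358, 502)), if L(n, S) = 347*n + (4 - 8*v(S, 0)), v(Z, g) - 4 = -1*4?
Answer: 160508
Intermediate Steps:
v(Z, g) = 0 (v(Z, g) = 4 - 1*4 = 4 - 4 = 0)
L(n, S) = 4 + 347*n (L(n, S) = 347*n + (4 - 8*0) = 347*n + (4 + 0) = 347*n + 4 = 4 + 347*n)
388661 + (-103923 - L(358, 502)) = 388661 + (-103923 - (4 + 347*358)) = 388661 + (-103923 - (4 + 124226)) = 388661 + (-103923 - 1*124230) = 388661 + (-103923 - 124230) = 388661 - 228153 = 160508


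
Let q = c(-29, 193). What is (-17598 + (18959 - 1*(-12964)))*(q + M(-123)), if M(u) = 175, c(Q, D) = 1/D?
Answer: 483841200/193 ≈ 2.5069e+6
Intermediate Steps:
q = 1/193 ≈ 0.0051813
(-17598 + (18959 - 1*(-12964)))*(q + M(-123)) = (-17598 + (18959 - 1*(-12964)))*(1/193 + 175) = (-17598 + (18959 + 12964))*(33776/193) = (-17598 + 31923)*(33776/193) = 14325*(33776/193) = 483841200/193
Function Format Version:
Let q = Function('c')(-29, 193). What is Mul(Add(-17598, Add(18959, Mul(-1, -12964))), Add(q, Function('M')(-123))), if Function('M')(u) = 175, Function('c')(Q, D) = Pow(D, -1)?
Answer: Rational(483841200, 193) ≈ 2.5069e+6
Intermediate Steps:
q = Rational(1, 193) (q = Pow(193, -1) = Rational(1, 193) ≈ 0.0051813)
Mul(Add(-17598, Add(18959, Mul(-1, -12964))), Add(q, Function('M')(-123))) = Mul(Add(-17598, Add(18959, Mul(-1, -12964))), Add(Rational(1, 193), 175)) = Mul(Add(-17598, Add(18959, 12964)), Rational(33776, 193)) = Mul(Add(-17598, 31923), Rational(33776, 193)) = Mul(14325, Rational(33776, 193)) = Rational(483841200, 193)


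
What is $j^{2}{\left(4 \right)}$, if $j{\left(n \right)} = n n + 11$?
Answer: $729$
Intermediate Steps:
$j{\left(n \right)} = 11 + n^{2}$ ($j{\left(n \right)} = n^{2} + 11 = 11 + n^{2}$)
$j^{2}{\left(4 \right)} = \left(11 + 4^{2}\right)^{2} = \left(11 + 16\right)^{2} = 27^{2} = 729$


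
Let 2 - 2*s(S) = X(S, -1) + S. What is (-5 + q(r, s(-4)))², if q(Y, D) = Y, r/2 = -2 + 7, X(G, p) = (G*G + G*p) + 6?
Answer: 25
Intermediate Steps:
X(G, p) = 6 + G² + G*p (X(G, p) = (G² + G*p) + 6 = 6 + G² + G*p)
s(S) = -2 - S²/2 (s(S) = 1 - ((6 + S² + S*(-1)) + S)/2 = 1 - ((6 + S² - S) + S)/2 = 1 - (6 + S²)/2 = 1 + (-3 - S²/2) = -2 - S²/2)
r = 10 (r = 2*(-2 + 7) = 2*5 = 10)
(-5 + q(r, s(-4)))² = (-5 + 10)² = 5² = 25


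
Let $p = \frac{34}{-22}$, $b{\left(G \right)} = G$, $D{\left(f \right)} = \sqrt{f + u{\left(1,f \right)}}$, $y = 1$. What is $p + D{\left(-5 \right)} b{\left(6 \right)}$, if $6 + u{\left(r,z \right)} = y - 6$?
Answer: $- \frac{17}{11} + 24 i \approx -1.5455 + 24.0 i$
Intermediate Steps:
$u{\left(r,z \right)} = -11$ ($u{\left(r,z \right)} = -6 + \left(1 - 6\right) = -6 - 5 = -11$)
$D{\left(f \right)} = \sqrt{-11 + f}$ ($D{\left(f \right)} = \sqrt{f - 11} = \sqrt{-11 + f}$)
$p = - \frac{17}{11}$ ($p = 34 \left(- \frac{1}{22}\right) = - \frac{17}{11} \approx -1.5455$)
$p + D{\left(-5 \right)} b{\left(6 \right)} = - \frac{17}{11} + \sqrt{-11 - 5} \cdot 6 = - \frac{17}{11} + \sqrt{-16} \cdot 6 = - \frac{17}{11} + 4 i 6 = - \frac{17}{11} + 24 i$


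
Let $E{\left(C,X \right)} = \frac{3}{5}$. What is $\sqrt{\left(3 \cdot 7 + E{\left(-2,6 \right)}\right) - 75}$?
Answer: $\frac{i \sqrt{1335}}{5} \approx 7.3075 i$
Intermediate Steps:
$E{\left(C,X \right)} = \frac{3}{5}$ ($E{\left(C,X \right)} = 3 \cdot \frac{1}{5} = \frac{3}{5}$)
$\sqrt{\left(3 \cdot 7 + E{\left(-2,6 \right)}\right) - 75} = \sqrt{\left(3 \cdot 7 + \frac{3}{5}\right) - 75} = \sqrt{\left(21 + \frac{3}{5}\right) - 75} = \sqrt{\frac{108}{5} - 75} = \sqrt{- \frac{267}{5}} = \frac{i \sqrt{1335}}{5}$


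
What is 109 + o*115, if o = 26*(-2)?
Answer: -5871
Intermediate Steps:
o = -52
109 + o*115 = 109 - 52*115 = 109 - 5980 = -5871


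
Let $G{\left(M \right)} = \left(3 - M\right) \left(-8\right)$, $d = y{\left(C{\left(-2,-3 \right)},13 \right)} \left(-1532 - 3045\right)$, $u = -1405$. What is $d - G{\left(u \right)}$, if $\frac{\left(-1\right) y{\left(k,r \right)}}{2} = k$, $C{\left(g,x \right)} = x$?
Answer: $-16198$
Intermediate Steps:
$y{\left(k,r \right)} = - 2 k$
$d = -27462$ ($d = \left(-2\right) \left(-3\right) \left(-1532 - 3045\right) = 6 \left(-4577\right) = -27462$)
$G{\left(M \right)} = -24 + 8 M$
$d - G{\left(u \right)} = -27462 - \left(-24 + 8 \left(-1405\right)\right) = -27462 - \left(-24 - 11240\right) = -27462 - -11264 = -27462 + 11264 = -16198$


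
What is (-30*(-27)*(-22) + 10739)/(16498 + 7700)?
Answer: -7081/24198 ≈ -0.29263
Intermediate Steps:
(-30*(-27)*(-22) + 10739)/(16498 + 7700) = (810*(-22) + 10739)/24198 = (-17820 + 10739)*(1/24198) = -7081*1/24198 = -7081/24198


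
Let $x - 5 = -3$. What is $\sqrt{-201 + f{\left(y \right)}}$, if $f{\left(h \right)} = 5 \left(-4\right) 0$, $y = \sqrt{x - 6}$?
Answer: $i \sqrt{201} \approx 14.177 i$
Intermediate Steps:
$x = 2$ ($x = 5 - 3 = 2$)
$y = 2 i$ ($y = \sqrt{2 - 6} = \sqrt{-4} = 2 i \approx 2.0 i$)
$f{\left(h \right)} = 0$ ($f{\left(h \right)} = \left(-20\right) 0 = 0$)
$\sqrt{-201 + f{\left(y \right)}} = \sqrt{-201 + 0} = \sqrt{-201} = i \sqrt{201}$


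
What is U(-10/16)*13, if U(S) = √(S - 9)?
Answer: 13*I*√154/4 ≈ 40.331*I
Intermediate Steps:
U(S) = √(-9 + S)
U(-10/16)*13 = √(-9 - 10/16)*13 = √(-9 - 10*1/16)*13 = √(-9 - 5/8)*13 = √(-77/8)*13 = (I*√154/4)*13 = 13*I*√154/4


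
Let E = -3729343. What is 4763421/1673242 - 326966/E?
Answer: 18311524006175/6240093340006 ≈ 2.9345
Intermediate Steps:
4763421/1673242 - 326966/E = 4763421/1673242 - 326966/(-3729343) = 4763421*(1/1673242) - 326966*(-1/3729343) = 4763421/1673242 + 326966/3729343 = 18311524006175/6240093340006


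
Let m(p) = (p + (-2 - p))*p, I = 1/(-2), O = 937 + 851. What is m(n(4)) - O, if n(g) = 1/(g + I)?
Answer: -12520/7 ≈ -1788.6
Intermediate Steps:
O = 1788
I = -1/2 ≈ -0.50000
n(g) = 1/(-1/2 + g) (n(g) = 1/(g - 1/2) = 1/(-1/2 + g))
m(p) = -2*p
m(n(4)) - O = -4/(-1 + 2*4) - 1*1788 = -4/(-1 + 8) - 1788 = -4/7 - 1788 = -12520/7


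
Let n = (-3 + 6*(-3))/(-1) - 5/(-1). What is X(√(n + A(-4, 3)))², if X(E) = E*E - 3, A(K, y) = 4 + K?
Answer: 529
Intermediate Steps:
n = 26 (n = (-3 - 18)*(-1) - 5*(-1) = -21*(-1) + 5 = 21 + 5 = 26)
X(E) = -3 + E² (X(E) = E² - 3 = -3 + E²)
X(√(n + A(-4, 3)))² = (-3 + (√(26 + (4 - 4)))²)² = (-3 + (√(26 + 0))²)² = (-3 + (√26)²)² = (-3 + 26)² = 23² = 529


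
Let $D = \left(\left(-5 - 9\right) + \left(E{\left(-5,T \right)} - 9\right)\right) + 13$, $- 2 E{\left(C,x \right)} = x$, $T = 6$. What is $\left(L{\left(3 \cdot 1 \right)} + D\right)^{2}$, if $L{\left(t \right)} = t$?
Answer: $100$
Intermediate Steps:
$E{\left(C,x \right)} = - \frac{x}{2}$
$D = -13$ ($D = \left(\left(-5 - 9\right) - 12\right) + 13 = \left(-14 - 12\right) + 13 = -26 + 13 = -13$)
$\left(L{\left(3 \cdot 1 \right)} + D\right)^{2} = \left(3 \cdot 1 - 13\right)^{2} = \left(3 - 13\right)^{2} = \left(-10\right)^{2} = 100$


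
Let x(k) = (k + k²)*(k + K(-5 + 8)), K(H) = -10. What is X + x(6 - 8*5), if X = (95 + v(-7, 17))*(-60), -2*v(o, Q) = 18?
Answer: -54528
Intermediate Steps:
v(o, Q) = -9 (v(o, Q) = -½*18 = -9)
x(k) = (-10 + k)*(k + k²) (x(k) = (k + k²)*(k - 10) = (k + k²)*(-10 + k) = (-10 + k)*(k + k²))
X = -5160 (X = (95 - 9)*(-60) = 86*(-60) = -5160)
X + x(6 - 8*5) = -5160 + (6 - 8*5)*(-10 + (6 - 8*5)² - 9*(6 - 8*5)) = -5160 + (6 - 40)*(-10 + (6 - 40)² - 9*(6 - 40)) = -5160 - 34*(-10 + (-34)² - 9*(-34)) = -5160 - 34*(-10 + 1156 + 306) = -5160 - 34*1452 = -5160 - 49368 = -54528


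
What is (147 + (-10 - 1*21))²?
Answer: 13456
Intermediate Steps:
(147 + (-10 - 1*21))² = (147 + (-10 - 21))² = (147 - 31)² = 116² = 13456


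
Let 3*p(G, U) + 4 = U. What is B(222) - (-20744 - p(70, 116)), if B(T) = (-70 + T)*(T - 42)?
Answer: 144424/3 ≈ 48141.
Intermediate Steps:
p(G, U) = -4/3 + U/3
B(T) = (-70 + T)*(-42 + T)
B(222) - (-20744 - p(70, 116)) = (2940 + 222² - 112*222) - (-20744 - (-4/3 + (⅓)*116)) = (2940 + 49284 - 24864) - (-20744 - (-4/3 + 116/3)) = 27360 - (-20744 - 1*112/3) = 27360 - (-20744 - 112/3) = 27360 - 1*(-62344/3) = 27360 + 62344/3 = 144424/3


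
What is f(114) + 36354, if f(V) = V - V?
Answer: 36354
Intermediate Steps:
f(V) = 0
f(114) + 36354 = 0 + 36354 = 36354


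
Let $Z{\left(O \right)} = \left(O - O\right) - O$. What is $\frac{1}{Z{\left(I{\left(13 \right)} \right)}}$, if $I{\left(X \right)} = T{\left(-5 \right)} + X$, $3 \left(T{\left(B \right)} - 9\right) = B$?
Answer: $- \frac{3}{61} \approx -0.04918$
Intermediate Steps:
$T{\left(B \right)} = 9 + \frac{B}{3}$
$I{\left(X \right)} = \frac{22}{3} + X$ ($I{\left(X \right)} = \left(9 + \frac{1}{3} \left(-5\right)\right) + X = \left(9 - \frac{5}{3}\right) + X = \frac{22}{3} + X$)
$Z{\left(O \right)} = - O$ ($Z{\left(O \right)} = 0 - O = - O$)
$\frac{1}{Z{\left(I{\left(13 \right)} \right)}} = \frac{1}{\left(-1\right) \left(\frac{22}{3} + 13\right)} = \frac{1}{\left(-1\right) \frac{61}{3}} = \frac{1}{- \frac{61}{3}} = - \frac{3}{61}$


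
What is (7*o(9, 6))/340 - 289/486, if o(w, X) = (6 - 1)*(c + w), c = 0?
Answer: 5483/16524 ≈ 0.33182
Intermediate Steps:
o(w, X) = 5*w (o(w, X) = (6 - 1)*(0 + w) = 5*w)
(7*o(9, 6))/340 - 289/486 = (7*(5*9))/340 - 289/486 = (7*45)*(1/340) - 289*1/486 = 315*(1/340) - 289/486 = 63/68 - 289/486 = 5483/16524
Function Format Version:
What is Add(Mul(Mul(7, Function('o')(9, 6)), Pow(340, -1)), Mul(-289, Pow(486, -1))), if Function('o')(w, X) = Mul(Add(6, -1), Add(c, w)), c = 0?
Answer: Rational(5483, 16524) ≈ 0.33182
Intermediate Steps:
Function('o')(w, X) = Mul(5, w) (Function('o')(w, X) = Mul(Add(6, -1), Add(0, w)) = Mul(5, w))
Add(Mul(Mul(7, Function('o')(9, 6)), Pow(340, -1)), Mul(-289, Pow(486, -1))) = Add(Mul(Mul(7, Mul(5, 9)), Pow(340, -1)), Mul(-289, Pow(486, -1))) = Add(Mul(Mul(7, 45), Rational(1, 340)), Mul(-289, Rational(1, 486))) = Add(Mul(315, Rational(1, 340)), Rational(-289, 486)) = Add(Rational(63, 68), Rational(-289, 486)) = Rational(5483, 16524)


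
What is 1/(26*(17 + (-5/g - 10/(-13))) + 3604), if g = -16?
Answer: 8/32593 ≈ 0.00024545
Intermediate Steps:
1/(26*(17 + (-5/g - 10/(-13))) + 3604) = 1/(26*(17 + (-5/(-16) - 10/(-13))) + 3604) = 1/(26*(17 + (-5*(-1/16) - 10*(-1/13))) + 3604) = 1/(26*(17 + (5/16 + 10/13)) + 3604) = 1/(26*(17 + 225/208) + 3604) = 1/(26*(3761/208) + 3604) = 1/(3761/8 + 3604) = 1/(32593/8) = 8/32593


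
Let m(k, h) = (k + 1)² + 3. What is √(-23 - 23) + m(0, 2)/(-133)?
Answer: -4/133 + I*√46 ≈ -0.030075 + 6.7823*I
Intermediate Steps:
m(k, h) = 3 + (1 + k)² (m(k, h) = (1 + k)² + 3 = 3 + (1 + k)²)
√(-23 - 23) + m(0, 2)/(-133) = √(-23 - 23) + (3 + (1 + 0)²)/(-133) = √(-46) + (3 + 1²)*(-1/133) = I*√46 + (3 + 1)*(-1/133) = I*√46 + 4*(-1/133) = I*√46 - 4/133 = -4/133 + I*√46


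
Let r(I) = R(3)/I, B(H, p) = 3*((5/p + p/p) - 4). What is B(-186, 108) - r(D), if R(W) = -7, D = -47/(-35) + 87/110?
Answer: -330077/59148 ≈ -5.5805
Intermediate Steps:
D = 1643/770 (D = -47*(-1/35) + 87*(1/110) = 47/35 + 87/110 = 1643/770 ≈ 2.1338)
B(H, p) = -9 + 15/p (B(H, p) = 3*((5/p + 1) - 4) = 3*((1 + 5/p) - 4) = 3*(-3 + 5/p) = -9 + 15/p)
r(I) = -7/I
B(-186, 108) - r(D) = (-9 + 15/108) - (-7)/1643/770 = (-9 + 15*(1/108)) - (-7)*770/1643 = (-9 + 5/36) - 1*(-5390/1643) = -319/36 + 5390/1643 = -330077/59148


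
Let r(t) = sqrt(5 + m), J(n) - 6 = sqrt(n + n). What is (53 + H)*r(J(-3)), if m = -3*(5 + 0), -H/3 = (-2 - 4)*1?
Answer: 71*I*sqrt(10) ≈ 224.52*I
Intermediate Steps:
H = 18 (H = -3*(-2 - 4) = -(-18) = -3*(-6) = 18)
m = -15 (m = -3*5 = -15)
J(n) = 6 + sqrt(2)*sqrt(n) (J(n) = 6 + sqrt(n + n) = 6 + sqrt(2*n) = 6 + sqrt(2)*sqrt(n))
r(t) = I*sqrt(10) (r(t) = sqrt(5 - 15) = sqrt(-10) = I*sqrt(10))
(53 + H)*r(J(-3)) = (53 + 18)*(I*sqrt(10)) = 71*(I*sqrt(10)) = 71*I*sqrt(10)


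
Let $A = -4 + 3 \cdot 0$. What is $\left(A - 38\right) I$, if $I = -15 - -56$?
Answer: $-1722$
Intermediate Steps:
$I = 41$ ($I = -15 + 56 = 41$)
$A = -4$ ($A = -4 + 0 = -4$)
$\left(A - 38\right) I = \left(-4 - 38\right) 41 = \left(-42\right) 41 = -1722$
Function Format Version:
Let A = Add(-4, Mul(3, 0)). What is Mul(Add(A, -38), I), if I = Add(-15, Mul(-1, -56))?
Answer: -1722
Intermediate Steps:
I = 41 (I = Add(-15, 56) = 41)
A = -4 (A = Add(-4, 0) = -4)
Mul(Add(A, -38), I) = Mul(Add(-4, -38), 41) = Mul(-42, 41) = -1722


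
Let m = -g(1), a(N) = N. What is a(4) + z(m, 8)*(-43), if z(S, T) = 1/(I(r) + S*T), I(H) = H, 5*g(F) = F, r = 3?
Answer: -187/7 ≈ -26.714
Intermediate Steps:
g(F) = F/5
m = -⅕ (m = -1/5 = -1*⅕ = -⅕ ≈ -0.20000)
z(S, T) = 1/(3 + S*T)
a(4) + z(m, 8)*(-43) = 4 - 43/(3 - ⅕*8) = 4 - 43/(3 - 8/5) = 4 - 43/(7/5) = 4 + (5/7)*(-43) = 4 - 215/7 = -187/7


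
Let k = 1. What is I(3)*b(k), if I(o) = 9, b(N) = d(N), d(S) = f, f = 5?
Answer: 45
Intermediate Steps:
d(S) = 5
b(N) = 5
I(3)*b(k) = 9*5 = 45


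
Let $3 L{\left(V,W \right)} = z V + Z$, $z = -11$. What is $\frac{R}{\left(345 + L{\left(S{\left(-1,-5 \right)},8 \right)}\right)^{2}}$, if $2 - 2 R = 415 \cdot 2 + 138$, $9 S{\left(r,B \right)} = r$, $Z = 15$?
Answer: $- \frac{352107}{89510521} \approx -0.0039337$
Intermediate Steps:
$S{\left(r,B \right)} = \frac{r}{9}$
$L{\left(V,W \right)} = 5 - \frac{11 V}{3}$ ($L{\left(V,W \right)} = \frac{- 11 V + 15}{3} = \frac{15 - 11 V}{3} = 5 - \frac{11 V}{3}$)
$R = -483$ ($R = 1 - \frac{415 \cdot 2 + 138}{2} = 1 - \frac{830 + 138}{2} = 1 - 484 = -483$)
$\frac{R}{\left(345 + L{\left(S{\left(-1,-5 \right)},8 \right)}\right)^{2}} = - \frac{483}{\left(345 + \left(5 - \frac{11 \cdot \frac{1}{9} \left(-1\right)}{3}\right)\right)^{2}} = - \frac{483}{\left(345 + \left(5 - - \frac{11}{27}\right)\right)^{2}} = - \frac{483}{\left(345 + \left(5 + \frac{11}{27}\right)\right)^{2}} = - \frac{483}{\left(345 + \frac{146}{27}\right)^{2}} = - \frac{483}{\left(\frac{9461}{27}\right)^{2}} = - \frac{483}{\frac{89510521}{729}} = \left(-483\right) \frac{729}{89510521} = - \frac{352107}{89510521}$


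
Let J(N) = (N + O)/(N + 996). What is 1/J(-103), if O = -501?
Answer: -893/604 ≈ -1.4785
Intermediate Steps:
J(N) = (-501 + N)/(996 + N) (J(N) = (N - 501)/(N + 996) = (-501 + N)/(996 + N))
1/J(-103) = 1/((-501 - 103)/(996 - 103)) = 1/(-604/893) = -893/604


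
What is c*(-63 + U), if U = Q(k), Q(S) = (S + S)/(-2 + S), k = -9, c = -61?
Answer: 41175/11 ≈ 3743.2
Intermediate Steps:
Q(S) = 2*S/(-2 + S) (Q(S) = (2*S)/(-2 + S) = 2*S/(-2 + S))
U = 18/11 (U = 2*(-9)/(-2 - 9) = 2*(-9)/(-11) = 2*(-9)*(-1/11) = 18/11 ≈ 1.6364)
c*(-63 + U) = -61*(-63 + 18/11) = -61*(-675/11) = 41175/11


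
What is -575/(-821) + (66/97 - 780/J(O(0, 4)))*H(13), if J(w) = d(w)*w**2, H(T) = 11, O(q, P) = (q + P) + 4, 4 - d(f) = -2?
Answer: -36082183/2548384 ≈ -14.159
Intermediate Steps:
d(f) = 6 (d(f) = 4 - 1*(-2) = 4 + 2 = 6)
O(q, P) = 4 + P + q (O(q, P) = (P + q) + 4 = 4 + P + q)
J(w) = 6*w**2
-575/(-821) + (66/97 - 780/J(O(0, 4)))*H(13) = -575/(-821) + (66/97 - 780*1/(6*(4 + 4 + 0)**2))*11 = -575*(-1/821) + (66*(1/97) - 780/(6*8**2))*11 = 575/821 + (66/97 - 780/(6*64))*11 = 575/821 + (66/97 - 780/384)*11 = 575/821 + (66/97 - 780*1/384)*11 = 575/821 + (66/97 - 65/32)*11 = 575/821 - 4193/3104*11 = 575/821 - 46123/3104 = -36082183/2548384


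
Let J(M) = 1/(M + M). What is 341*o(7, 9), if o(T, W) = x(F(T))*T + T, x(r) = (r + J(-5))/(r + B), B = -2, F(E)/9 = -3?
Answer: 1339107/290 ≈ 4617.6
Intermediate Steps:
F(E) = -27 (F(E) = 9*(-3) = -27)
J(M) = 1/(2*M)
x(r) = (-⅒ + r)/(-2 + r) (x(r) = (r + (½)/(-5))/(r - 2) = (r + (½)*(-⅕))/(-2 + r) = (r - ⅒)/(-2 + r) = (-⅒ + r)/(-2 + r))
o(T, W) = 561*T/290 (o(T, W) = ((-⅒ - 27)/(-2 - 27))*T + T = (-271/10/(-29))*T + T = (-1/29*(-271/10))*T + T = 271*T/290 + T = 561*T/290)
341*o(7, 9) = 341*((561/290)*7) = 341*(3927/290) = 1339107/290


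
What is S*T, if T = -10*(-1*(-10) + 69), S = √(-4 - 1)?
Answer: -790*I*√5 ≈ -1766.5*I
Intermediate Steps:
S = I*√5 (S = √(-5) = I*√5 ≈ 2.2361*I)
T = -790 (T = -10*(10 + 69) = -10*79 = -790)
S*T = (I*√5)*(-790) = -790*I*√5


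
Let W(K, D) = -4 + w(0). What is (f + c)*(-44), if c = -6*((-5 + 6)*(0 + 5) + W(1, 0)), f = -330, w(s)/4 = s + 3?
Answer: 17952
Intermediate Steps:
w(s) = 12 + 4*s (w(s) = 4*(s + 3) = 4*(3 + s) = 12 + 4*s)
W(K, D) = 8 (W(K, D) = -4 + (12 + 4*0) = -4 + (12 + 0) = -4 + 12 = 8)
c = -78 (c = -6*((-5 + 6)*(0 + 5) + 8) = -6*(1*5 + 8) = -6*(5 + 8) = -6*13 = -78)
(f + c)*(-44) = (-330 - 78)*(-44) = -408*(-44) = 17952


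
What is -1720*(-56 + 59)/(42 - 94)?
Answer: 1290/13 ≈ 99.231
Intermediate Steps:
-1720*(-56 + 59)/(42 - 94) = -5160/(-52) = -5160*(-1)/52 = -1720*(-3/52) = 1290/13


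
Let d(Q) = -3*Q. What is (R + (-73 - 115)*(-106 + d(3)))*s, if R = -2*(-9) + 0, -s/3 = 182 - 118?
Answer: -4154496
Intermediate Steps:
s = -192 (s = -3*(182 - 118) = -3*64 = -192)
R = 18 (R = 18 + 0 = 18)
(R + (-73 - 115)*(-106 + d(3)))*s = (18 + (-73 - 115)*(-106 - 3*3))*(-192) = (18 - 188*(-106 - 9))*(-192) = (18 - 188*(-115))*(-192) = (18 + 21620)*(-192) = 21638*(-192) = -4154496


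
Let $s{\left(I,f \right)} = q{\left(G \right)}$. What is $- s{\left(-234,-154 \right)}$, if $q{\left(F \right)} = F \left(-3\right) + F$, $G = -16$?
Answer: $-32$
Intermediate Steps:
$q{\left(F \right)} = - 2 F$ ($q{\left(F \right)} = - 3 F + F = - 2 F$)
$s{\left(I,f \right)} = 32$ ($s{\left(I,f \right)} = \left(-2\right) \left(-16\right) = 32$)
$- s{\left(-234,-154 \right)} = \left(-1\right) 32 = -32$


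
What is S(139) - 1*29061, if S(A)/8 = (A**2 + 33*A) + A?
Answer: 163315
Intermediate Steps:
S(A) = 8*A**2 + 272*A (S(A) = 8*((A**2 + 33*A) + A) = 8*(A**2 + 34*A) = 8*A**2 + 272*A)
S(139) - 1*29061 = 8*139*(34 + 139) - 1*29061 = 8*139*173 - 29061 = 192376 - 29061 = 163315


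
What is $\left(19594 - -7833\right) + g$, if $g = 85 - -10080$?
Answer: $37592$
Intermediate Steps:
$g = 10165$ ($g = 85 + 10080 = 10165$)
$\left(19594 - -7833\right) + g = \left(19594 - -7833\right) + 10165 = \left(19594 + 7833\right) + 10165 = 27427 + 10165 = 37592$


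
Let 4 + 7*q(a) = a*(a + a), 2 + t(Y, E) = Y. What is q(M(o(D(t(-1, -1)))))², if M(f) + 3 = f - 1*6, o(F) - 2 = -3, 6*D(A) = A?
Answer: 784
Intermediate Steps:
t(Y, E) = -2 + Y
D(A) = A/6
o(F) = -1 (o(F) = 2 - 3 = -1)
M(f) = -9 + f (M(f) = -3 + (f - 1*6) = -3 + (f - 6) = -3 + (-6 + f) = -9 + f)
q(a) = -4/7 + 2*a²/7 (q(a) = -4/7 + (a*(a + a))/7 = -4/7 + (a*(2*a))/7 = -4/7 + (2*a²)/7 = -4/7 + 2*a²/7)
q(M(o(D(t(-1, -1)))))² = (-4/7 + 2*(-9 - 1)²/7)² = (-4/7 + (2/7)*(-10)²)² = (-4/7 + (2/7)*100)² = (-4/7 + 200/7)² = 28² = 784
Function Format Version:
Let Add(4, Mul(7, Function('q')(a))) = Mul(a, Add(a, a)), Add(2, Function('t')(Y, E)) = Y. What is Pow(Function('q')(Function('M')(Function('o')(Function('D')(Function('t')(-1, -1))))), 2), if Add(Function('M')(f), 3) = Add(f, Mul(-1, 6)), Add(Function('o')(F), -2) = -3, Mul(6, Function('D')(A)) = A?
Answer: 784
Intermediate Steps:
Function('t')(Y, E) = Add(-2, Y)
Function('D')(A) = Mul(Rational(1, 6), A)
Function('o')(F) = -1 (Function('o')(F) = Add(2, -3) = -1)
Function('M')(f) = Add(-9, f) (Function('M')(f) = Add(-3, Add(f, Mul(-1, 6))) = Add(-3, Add(f, -6)) = Add(-3, Add(-6, f)) = Add(-9, f))
Function('q')(a) = Add(Rational(-4, 7), Mul(Rational(2, 7), Pow(a, 2))) (Function('q')(a) = Add(Rational(-4, 7), Mul(Rational(1, 7), Mul(a, Add(a, a)))) = Add(Rational(-4, 7), Mul(Rational(1, 7), Mul(a, Mul(2, a)))) = Add(Rational(-4, 7), Mul(Rational(1, 7), Mul(2, Pow(a, 2)))) = Add(Rational(-4, 7), Mul(Rational(2, 7), Pow(a, 2))))
Pow(Function('q')(Function('M')(Function('o')(Function('D')(Function('t')(-1, -1))))), 2) = Pow(Add(Rational(-4, 7), Mul(Rational(2, 7), Pow(Add(-9, -1), 2))), 2) = Pow(Add(Rational(-4, 7), Mul(Rational(2, 7), Pow(-10, 2))), 2) = Pow(Add(Rational(-4, 7), Mul(Rational(2, 7), 100)), 2) = Pow(Add(Rational(-4, 7), Rational(200, 7)), 2) = Pow(28, 2) = 784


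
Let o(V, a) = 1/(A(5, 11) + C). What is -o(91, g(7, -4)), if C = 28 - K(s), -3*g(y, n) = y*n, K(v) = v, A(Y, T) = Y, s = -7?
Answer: -1/40 ≈ -0.025000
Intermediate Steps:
g(y, n) = -n*y/3 (g(y, n) = -y*n/3 = -n*y/3)
C = 35 (C = 28 - 1*(-7) = 28 + 7 = 35)
o(V, a) = 1/40 (o(V, a) = 1/(5 + 35) = 1/40)
-o(91, g(7, -4)) = -1*1/40 = -1/40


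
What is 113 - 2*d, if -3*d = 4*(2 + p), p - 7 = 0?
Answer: 137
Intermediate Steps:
p = 7 (p = 7 + 0 = 7)
d = -12 (d = -4*(2 + 7)/3 = -4*9/3 = -1/3*36 = -12)
113 - 2*d = 113 - 2*(-12) = 113 + 24 = 137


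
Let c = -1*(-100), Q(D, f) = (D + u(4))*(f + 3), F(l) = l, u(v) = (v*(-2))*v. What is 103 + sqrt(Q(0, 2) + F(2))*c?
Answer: 103 + 100*I*sqrt(158) ≈ 103.0 + 1257.0*I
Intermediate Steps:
u(v) = -2*v**2 (u(v) = (-2*v)*v = -2*v**2)
Q(D, f) = (-32 + D)*(3 + f) (Q(D, f) = (D - 2*4**2)*(f + 3) = (D - 2*16)*(3 + f) = (D - 32)*(3 + f) = (-32 + D)*(3 + f))
c = 100
103 + sqrt(Q(0, 2) + F(2))*c = 103 + sqrt((-96 - 32*2 + 3*0 + 0*2) + 2)*100 = 103 + sqrt((-96 - 64 + 0 + 0) + 2)*100 = 103 + sqrt(-160 + 2)*100 = 103 + sqrt(-158)*100 = 103 + (I*sqrt(158))*100 = 103 + 100*I*sqrt(158)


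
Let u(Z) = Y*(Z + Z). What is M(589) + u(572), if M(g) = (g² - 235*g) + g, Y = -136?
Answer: 53511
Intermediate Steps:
u(Z) = -272*Z (u(Z) = -136*(Z + Z) = -272*Z)
M(g) = g² - 234*g
M(589) + u(572) = 589*(-234 + 589) - 272*572 = 589*355 - 155584 = 209095 - 155584 = 53511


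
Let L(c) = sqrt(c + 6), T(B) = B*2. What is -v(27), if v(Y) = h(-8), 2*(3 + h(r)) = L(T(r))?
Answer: 3 - I*sqrt(10)/2 ≈ 3.0 - 1.5811*I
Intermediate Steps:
T(B) = 2*B
L(c) = sqrt(6 + c)
h(r) = -3 + sqrt(6 + 2*r)/2
v(Y) = -3 + I*sqrt(10)/2 (v(Y) = -3 + sqrt(6 + 2*(-8))/2 = -3 + sqrt(6 - 16)/2 = -3 + sqrt(-10)/2 = -3 + (I*sqrt(10))/2 = -3 + I*sqrt(10)/2)
-v(27) = -(-3 + I*sqrt(10)/2) = 3 - I*sqrt(10)/2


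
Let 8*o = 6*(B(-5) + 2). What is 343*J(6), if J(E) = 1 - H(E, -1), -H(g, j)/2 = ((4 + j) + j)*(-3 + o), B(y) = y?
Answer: -6860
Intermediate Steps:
o = -9/4 (o = (6*(-5 + 2))/8 = (6*(-3))/8 = (⅛)*(-18) = -9/4 ≈ -2.2500)
H(g, j) = 42 + 21*j (H(g, j) = -2*((4 + j) + j)*(-3 - 9/4) = -2*(4 + 2*j)*(-21)/4 = -2*(-21 - 21*j/2) = 42 + 21*j)
J(E) = -20 (J(E) = 1 - (42 + 21*(-1)) = 1 - (42 - 21) = 1 - 1*21 = 1 - 21 = -20)
343*J(6) = 343*(-20) = -6860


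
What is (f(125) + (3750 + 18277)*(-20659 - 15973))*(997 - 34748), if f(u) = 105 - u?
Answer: 27233448478084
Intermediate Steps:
(f(125) + (3750 + 18277)*(-20659 - 15973))*(997 - 34748) = ((105 - 1*125) + (3750 + 18277)*(-20659 - 15973))*(997 - 34748) = ((105 - 125) + 22027*(-36632))*(-33751) = (-20 - 806893064)*(-33751) = -806893084*(-33751) = 27233448478084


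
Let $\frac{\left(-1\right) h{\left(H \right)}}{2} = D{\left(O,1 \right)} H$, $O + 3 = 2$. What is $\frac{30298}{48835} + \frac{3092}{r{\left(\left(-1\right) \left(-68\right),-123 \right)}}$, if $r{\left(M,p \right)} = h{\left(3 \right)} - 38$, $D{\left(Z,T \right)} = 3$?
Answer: $- \frac{37325283}{683690} \approx -54.594$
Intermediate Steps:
$O = -1$ ($O = -3 + 2 = -1$)
$h{\left(H \right)} = - 6 H$ ($h{\left(H \right)} = - 2 \cdot 3 H = - 6 H$)
$r{\left(M,p \right)} = -56$ ($r{\left(M,p \right)} = \left(-6\right) 3 - 38 = -18 - 38 = -56$)
$\frac{30298}{48835} + \frac{3092}{r{\left(\left(-1\right) \left(-68\right),-123 \right)}} = \frac{30298}{48835} + \frac{3092}{-56} = 30298 \cdot \frac{1}{48835} + 3092 \left(- \frac{1}{56}\right) = \frac{30298}{48835} - \frac{773}{14} = - \frac{37325283}{683690}$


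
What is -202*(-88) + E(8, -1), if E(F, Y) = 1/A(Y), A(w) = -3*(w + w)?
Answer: 106657/6 ≈ 17776.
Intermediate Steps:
A(w) = -6*w
E(F, Y) = -1/(6*Y) (E(F, Y) = 1/(-6*Y) = -1/(6*Y))
-202*(-88) + E(8, -1) = -202*(-88) - 1/6/(-1) = 17776 - 1/6*(-1) = 17776 + 1/6 = 106657/6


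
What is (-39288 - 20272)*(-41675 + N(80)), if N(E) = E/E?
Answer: 2482103440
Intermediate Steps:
N(E) = 1
(-39288 - 20272)*(-41675 + N(80)) = (-39288 - 20272)*(-41675 + 1) = -59560*(-41674) = 2482103440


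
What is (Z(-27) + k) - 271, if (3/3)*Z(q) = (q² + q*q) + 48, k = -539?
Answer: 696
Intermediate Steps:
Z(q) = 48 + 2*q² (Z(q) = (q² + q*q) + 48 = (q² + q²) + 48 = 2*q² + 48 = 48 + 2*q²)
(Z(-27) + k) - 271 = ((48 + 2*(-27)²) - 539) - 271 = ((48 + 2*729) - 539) - 271 = ((48 + 1458) - 539) - 271 = (1506 - 539) - 271 = 967 - 271 = 696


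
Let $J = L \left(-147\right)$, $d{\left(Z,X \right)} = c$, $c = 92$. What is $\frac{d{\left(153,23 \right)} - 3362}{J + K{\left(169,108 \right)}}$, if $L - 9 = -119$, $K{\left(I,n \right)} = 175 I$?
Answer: $- \frac{654}{9149} \approx -0.071483$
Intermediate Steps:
$L = -110$ ($L = 9 - 119 = -110$)
$d{\left(Z,X \right)} = 92$
$J = 16170$ ($J = \left(-110\right) \left(-147\right) = 16170$)
$\frac{d{\left(153,23 \right)} - 3362}{J + K{\left(169,108 \right)}} = \frac{92 - 3362}{16170 + 175 \cdot 169} = - \frac{3270}{16170 + 29575} = - \frac{3270}{45745} = \left(-3270\right) \frac{1}{45745} = - \frac{654}{9149}$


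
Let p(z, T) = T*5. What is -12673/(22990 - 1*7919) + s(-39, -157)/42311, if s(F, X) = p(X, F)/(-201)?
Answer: -35924909686/42723828427 ≈ -0.84086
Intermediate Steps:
p(z, T) = 5*T
s(F, X) = -5*F/201 (s(F, X) = (5*F)/(-201) = (5*F)*(-1/201) = -5*F/201)
-12673/(22990 - 1*7919) + s(-39, -157)/42311 = -12673/(22990 - 1*7919) - 5/201*(-39)/42311 = -12673/(22990 - 7919) + (65/67)*(1/42311) = -12673/15071 + 65/2834837 = -35924909686/42723828427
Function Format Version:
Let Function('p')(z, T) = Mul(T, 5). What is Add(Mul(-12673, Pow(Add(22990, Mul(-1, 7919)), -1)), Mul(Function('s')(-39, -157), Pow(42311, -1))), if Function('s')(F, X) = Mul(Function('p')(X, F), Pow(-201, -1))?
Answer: Rational(-35924909686, 42723828427) ≈ -0.84086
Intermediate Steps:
Function('p')(z, T) = Mul(5, T)
Function('s')(F, X) = Mul(Rational(-5, 201), F) (Function('s')(F, X) = Mul(Mul(5, F), Pow(-201, -1)) = Mul(Mul(5, F), Rational(-1, 201)) = Mul(Rational(-5, 201), F))
Add(Mul(-12673, Pow(Add(22990, Mul(-1, 7919)), -1)), Mul(Function('s')(-39, -157), Pow(42311, -1))) = Add(Mul(-12673, Pow(Add(22990, Mul(-1, 7919)), -1)), Mul(Mul(Rational(-5, 201), -39), Pow(42311, -1))) = Add(Mul(-12673, Pow(Add(22990, -7919), -1)), Mul(Rational(65, 67), Rational(1, 42311))) = Add(Mul(-12673, Pow(15071, -1)), Rational(65, 2834837)) = Add(Mul(-12673, Rational(1, 15071)), Rational(65, 2834837)) = Add(Rational(-12673, 15071), Rational(65, 2834837)) = Rational(-35924909686, 42723828427)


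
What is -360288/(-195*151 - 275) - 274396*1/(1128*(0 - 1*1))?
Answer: 267545437/1047630 ≈ 255.38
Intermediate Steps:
-360288/(-195*151 - 275) - 274396*1/(1128*(0 - 1*1)) = -360288/(-29445 - 275) - 274396*1/(1128*(0 - 1)) = -360288/(-29720) - 274396/((-1*1128)) = -360288*(-1/29720) - 274396/(-1128) = 45036/3715 - 274396*(-1/1128) = 45036/3715 + 68599/282 = 267545437/1047630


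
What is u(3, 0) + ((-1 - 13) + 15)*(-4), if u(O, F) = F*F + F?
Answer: -4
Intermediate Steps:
u(O, F) = F + F² (u(O, F) = F² + F = F + F²)
u(3, 0) + ((-1 - 13) + 15)*(-4) = 0*(1 + 0) + ((-1 - 13) + 15)*(-4) = 0*1 + (-14 + 15)*(-4) = 0 + 1*(-4) = 0 - 4 = -4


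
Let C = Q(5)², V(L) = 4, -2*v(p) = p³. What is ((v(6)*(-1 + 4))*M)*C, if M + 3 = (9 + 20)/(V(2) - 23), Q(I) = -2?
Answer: 111456/19 ≈ 5866.1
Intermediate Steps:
v(p) = -p³/2
C = 4 (C = (-2)² = 4)
M = -86/19 (M = -3 + (9 + 20)/(4 - 23) = -3 + 29/(-19) = -3 + 29*(-1/19) = -3 - 29/19 = -86/19 ≈ -4.5263)
((v(6)*(-1 + 4))*M)*C = (((-½*6³)*(-1 + 4))*(-86/19))*4 = ((-½*216*3)*(-86/19))*4 = (-108*3*(-86/19))*4 = -324*(-86/19)*4 = (27864/19)*4 = 111456/19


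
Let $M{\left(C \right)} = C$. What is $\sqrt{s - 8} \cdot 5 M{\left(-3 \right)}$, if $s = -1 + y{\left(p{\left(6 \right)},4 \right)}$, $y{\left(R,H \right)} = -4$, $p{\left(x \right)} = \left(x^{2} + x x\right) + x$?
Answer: $- 15 i \sqrt{13} \approx - 54.083 i$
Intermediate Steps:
$p{\left(x \right)} = x + 2 x^{2}$ ($p{\left(x \right)} = \left(x^{2} + x^{2}\right) + x = 2 x^{2} + x = x + 2 x^{2}$)
$s = -5$ ($s = -1 - 4 = -5$)
$\sqrt{s - 8} \cdot 5 M{\left(-3 \right)} = \sqrt{-5 - 8} \cdot 5 \left(-3\right) = \sqrt{-13} \cdot 5 \left(-3\right) = i \sqrt{13} \cdot 5 \left(-3\right) = 5 i \sqrt{13} \left(-3\right) = - 15 i \sqrt{13}$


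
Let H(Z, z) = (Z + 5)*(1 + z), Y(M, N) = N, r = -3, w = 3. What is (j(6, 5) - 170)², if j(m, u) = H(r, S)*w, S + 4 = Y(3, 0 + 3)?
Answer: 28900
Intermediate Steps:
S = -1 (S = -4 + (0 + 3) = -4 + 3 = -1)
H(Z, z) = (1 + z)*(5 + Z) (H(Z, z) = (5 + Z)*(1 + z) = (1 + z)*(5 + Z))
j(m, u) = 0 (j(m, u) = (5 - 3 + 5*(-1) - 3*(-1))*3 = (5 - 3 - 5 + 3)*3 = 0*3 = 0)
(j(6, 5) - 170)² = (0 - 170)² = (-170)² = 28900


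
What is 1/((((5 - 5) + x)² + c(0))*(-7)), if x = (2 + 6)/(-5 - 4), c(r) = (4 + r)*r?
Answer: -81/448 ≈ -0.18080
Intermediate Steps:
c(r) = r*(4 + r)
x = -8/9 (x = 8/(-9) = 8*(-⅑) = -8/9 ≈ -0.88889)
1/((((5 - 5) + x)² + c(0))*(-7)) = 1/((((5 - 5) - 8/9)² + 0*(4 + 0))*(-7)) = 1/(((0 - 8/9)² + 0*4)*(-7)) = 1/(((-8/9)² + 0)*(-7)) = 1/((64/81 + 0)*(-7)) = 1/((64/81)*(-7)) = 1/(-448/81) = -81/448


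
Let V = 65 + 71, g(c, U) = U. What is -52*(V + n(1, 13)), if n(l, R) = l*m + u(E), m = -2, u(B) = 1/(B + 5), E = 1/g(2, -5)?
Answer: -41873/6 ≈ -6978.8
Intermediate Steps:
E = -⅕ (E = 1/(-5) = -⅕ ≈ -0.20000)
u(B) = 1/(5 + B)
V = 136
n(l, R) = 5/24 - 2*l (n(l, R) = l*(-2) + 1/(5 - ⅕) = -2*l + 1/(24/5) = -2*l + 5/24 = 5/24 - 2*l)
-52*(V + n(1, 13)) = -52*(136 + (5/24 - 2*1)) = -52*(136 + (5/24 - 2)) = -52*(136 - 43/24) = -52*3221/24 = -41873/6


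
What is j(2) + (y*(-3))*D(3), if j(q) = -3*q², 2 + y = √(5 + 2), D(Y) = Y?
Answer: 6 - 9*√7 ≈ -17.812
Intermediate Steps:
y = -2 + √7 (y = -2 + √(5 + 2) = -2 + √7 ≈ 0.64575)
j(2) + (y*(-3))*D(3) = -3*2² + ((-2 + √7)*(-3))*3 = -3*4 + (6 - 3*√7)*3 = -12 + (18 - 9*√7) = 6 - 9*√7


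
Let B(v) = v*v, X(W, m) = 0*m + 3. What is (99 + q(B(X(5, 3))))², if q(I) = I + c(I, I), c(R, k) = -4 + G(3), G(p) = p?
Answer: 11449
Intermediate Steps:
c(R, k) = -1 (c(R, k) = -4 + 3 = -1)
X(W, m) = 3 (X(W, m) = 0 + 3 = 3)
B(v) = v²
q(I) = -1 + I (q(I) = I - 1 = -1 + I)
(99 + q(B(X(5, 3))))² = (99 + (-1 + 3²))² = (99 + (-1 + 9))² = (99 + 8)² = 107² = 11449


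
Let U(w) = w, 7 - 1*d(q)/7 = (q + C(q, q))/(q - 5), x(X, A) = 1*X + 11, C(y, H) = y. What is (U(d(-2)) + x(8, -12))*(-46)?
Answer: -2944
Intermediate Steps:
x(X, A) = 11 + X (x(X, A) = X + 11 = 11 + X)
d(q) = 49 - 14*q/(-5 + q) (d(q) = 49 - 7*(q + q)/(q - 5) = 49 - 7*2*q/(-5 + q) = 49 - 14*q/(-5 + q))
(U(d(-2)) + x(8, -12))*(-46) = (35*(-7 - 2)/(-5 - 2) + (11 + 8))*(-46) = (35*(-9)/(-7) + 19)*(-46) = (35*(-1/7)*(-9) + 19)*(-46) = (45 + 19)*(-46) = 64*(-46) = -2944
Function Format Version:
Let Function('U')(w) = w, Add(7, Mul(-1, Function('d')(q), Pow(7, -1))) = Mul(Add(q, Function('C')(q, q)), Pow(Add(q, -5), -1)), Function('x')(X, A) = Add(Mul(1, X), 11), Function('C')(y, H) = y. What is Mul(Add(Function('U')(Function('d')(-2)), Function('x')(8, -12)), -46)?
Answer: -2944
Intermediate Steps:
Function('x')(X, A) = Add(11, X) (Function('x')(X, A) = Add(X, 11) = Add(11, X))
Function('d')(q) = Add(49, Mul(-14, q, Pow(Add(-5, q), -1))) (Function('d')(q) = Add(49, Mul(-7, Mul(Add(q, q), Pow(Add(q, -5), -1)))) = Add(49, Mul(-7, Mul(Mul(2, q), Pow(Add(-5, q), -1)))) = Add(49, Mul(-7, Mul(2, q, Pow(Add(-5, q), -1)))) = Add(49, Mul(-14, q, Pow(Add(-5, q), -1))))
Mul(Add(Function('U')(Function('d')(-2)), Function('x')(8, -12)), -46) = Mul(Add(Mul(35, Pow(Add(-5, -2), -1), Add(-7, -2)), Add(11, 8)), -46) = Mul(Add(Mul(35, Pow(-7, -1), -9), 19), -46) = Mul(Add(Mul(35, Rational(-1, 7), -9), 19), -46) = Mul(Add(45, 19), -46) = Mul(64, -46) = -2944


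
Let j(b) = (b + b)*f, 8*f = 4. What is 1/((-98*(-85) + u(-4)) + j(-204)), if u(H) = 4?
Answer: 1/8130 ≈ 0.00012300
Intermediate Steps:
f = 1/2 (f = (1/8)*4 = 1/2 ≈ 0.50000)
j(b) = b (j(b) = (b + b)*(1/2) = (2*b)*(1/2) = b)
1/((-98*(-85) + u(-4)) + j(-204)) = 1/((-98*(-85) + 4) - 204) = 1/((8330 + 4) - 204) = 1/(8334 - 204) = 1/8130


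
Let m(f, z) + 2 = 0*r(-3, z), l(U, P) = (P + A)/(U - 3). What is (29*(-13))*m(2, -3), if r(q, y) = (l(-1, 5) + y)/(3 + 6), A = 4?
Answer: 754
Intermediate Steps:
l(U, P) = (4 + P)/(-3 + U) (l(U, P) = (P + 4)/(U - 3) = (4 + P)/(-3 + U))
r(q, y) = -1/4 + y/9 (r(q, y) = ((4 + 5)/(-3 - 1) + y)/(3 + 6) = (9/(-4) + y)/9 = (-1/4*9 + y)*(1/9) = (-9/4 + y)*(1/9) = -1/4 + y/9)
m(f, z) = -2 (m(f, z) = -2 + 0*(-1/4 + z/9) = -2 + 0 = -2)
(29*(-13))*m(2, -3) = (29*(-13))*(-2) = -377*(-2) = 754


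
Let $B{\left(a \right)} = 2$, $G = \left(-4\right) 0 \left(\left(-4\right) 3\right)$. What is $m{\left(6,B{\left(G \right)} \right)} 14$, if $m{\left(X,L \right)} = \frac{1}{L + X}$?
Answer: $\frac{7}{4} \approx 1.75$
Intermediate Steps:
$G = 0$ ($G = 0 \left(-12\right) = 0$)
$m{\left(6,B{\left(G \right)} \right)} 14 = \frac{1}{2 + 6} \cdot 14 = \frac{1}{8} \cdot 14 = \frac{7}{4}$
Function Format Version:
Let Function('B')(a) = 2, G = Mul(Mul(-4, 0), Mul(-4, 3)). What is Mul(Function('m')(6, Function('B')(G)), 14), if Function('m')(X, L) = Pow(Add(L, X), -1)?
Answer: Rational(7, 4) ≈ 1.7500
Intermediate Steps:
G = 0 (G = Mul(0, -12) = 0)
Mul(Function('m')(6, Function('B')(G)), 14) = Mul(Pow(Add(2, 6), -1), 14) = Mul(Pow(8, -1), 14) = Mul(Rational(1, 8), 14) = Rational(7, 4)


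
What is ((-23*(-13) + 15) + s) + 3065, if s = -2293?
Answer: 1086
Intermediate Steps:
((-23*(-13) + 15) + s) + 3065 = ((-23*(-13) + 15) - 2293) + 3065 = ((299 + 15) - 2293) + 3065 = (314 - 2293) + 3065 = -1979 + 3065 = 1086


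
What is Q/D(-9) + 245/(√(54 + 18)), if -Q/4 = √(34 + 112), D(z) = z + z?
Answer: 2*√146/9 + 245*√2/12 ≈ 31.559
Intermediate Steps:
D(z) = 2*z
Q = -4*√146 (Q = -4*√(34 + 112) = -4*√146 ≈ -48.332)
Q/D(-9) + 245/(√(54 + 18)) = (-4*√146)/((2*(-9))) + 245/(√(54 + 18)) = -4*√146/(-18) + 245/(√72) = -4*√146*(-1/18) + 245/((6*√2)) = 2*√146/9 + 245*(√2/12) = 2*√146/9 + 245*√2/12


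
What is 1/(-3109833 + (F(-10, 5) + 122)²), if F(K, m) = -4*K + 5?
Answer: -1/3081944 ≈ -3.2447e-7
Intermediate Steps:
F(K, m) = 5 - 4*K
1/(-3109833 + (F(-10, 5) + 122)²) = 1/(-3109833 + ((5 - 4*(-10)) + 122)²) = 1/(-3109833 + ((5 + 40) + 122)²) = 1/(-3109833 + (45 + 122)²) = 1/(-3109833 + 167²) = 1/(-3109833 + 27889) = 1/(-3081944) = -1/3081944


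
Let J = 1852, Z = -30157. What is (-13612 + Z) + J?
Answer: -41917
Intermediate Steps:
(-13612 + Z) + J = (-13612 - 30157) + 1852 = -43769 + 1852 = -41917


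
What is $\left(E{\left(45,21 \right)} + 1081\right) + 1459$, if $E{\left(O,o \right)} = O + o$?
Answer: $2606$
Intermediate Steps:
$\left(E{\left(45,21 \right)} + 1081\right) + 1459 = \left(\left(45 + 21\right) + 1081\right) + 1459 = \left(66 + 1081\right) + 1459 = 1147 + 1459 = 2606$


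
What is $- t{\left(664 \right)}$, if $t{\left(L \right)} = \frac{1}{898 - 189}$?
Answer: $- \frac{1}{709} \approx -0.0014104$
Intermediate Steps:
$t{\left(L \right)} = \frac{1}{709}$
$- t{\left(664 \right)} = \left(-1\right) \frac{1}{709} = - \frac{1}{709}$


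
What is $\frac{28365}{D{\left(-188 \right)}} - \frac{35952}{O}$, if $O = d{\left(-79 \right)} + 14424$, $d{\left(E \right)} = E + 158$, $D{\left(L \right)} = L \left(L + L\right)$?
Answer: $- \frac{2129997381}{1025188064} \approx -2.0777$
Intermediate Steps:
$D{\left(L \right)} = 2 L^{2}$ ($D{\left(L \right)} = L 2 L = 2 L^{2}$)
$d{\left(E \right)} = 158 + E$
$O = 14503$ ($O = \left(158 - 79\right) + 14424 = 79 + 14424 = 14503$)
$\frac{28365}{D{\left(-188 \right)}} - \frac{35952}{O} = \frac{28365}{2 \left(-188\right)^{2}} - \frac{35952}{14503} = \frac{28365}{2 \cdot 35344} - \frac{35952}{14503} = \frac{28365}{70688} - \frac{35952}{14503} = - \frac{2129997381}{1025188064}$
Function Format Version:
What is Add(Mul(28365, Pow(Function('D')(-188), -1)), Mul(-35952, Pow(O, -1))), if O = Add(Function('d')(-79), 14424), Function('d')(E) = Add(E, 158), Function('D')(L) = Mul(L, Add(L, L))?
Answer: Rational(-2129997381, 1025188064) ≈ -2.0777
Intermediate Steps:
Function('D')(L) = Mul(2, Pow(L, 2)) (Function('D')(L) = Mul(L, Mul(2, L)) = Mul(2, Pow(L, 2)))
Function('d')(E) = Add(158, E)
O = 14503 (O = Add(Add(158, -79), 14424) = Add(79, 14424) = 14503)
Add(Mul(28365, Pow(Function('D')(-188), -1)), Mul(-35952, Pow(O, -1))) = Add(Mul(28365, Pow(Mul(2, Pow(-188, 2)), -1)), Mul(-35952, Pow(14503, -1))) = Add(Mul(28365, Pow(Mul(2, 35344), -1)), Mul(-35952, Rational(1, 14503))) = Add(Mul(28365, Pow(70688, -1)), Rational(-35952, 14503)) = Add(Mul(28365, Rational(1, 70688)), Rational(-35952, 14503)) = Add(Rational(28365, 70688), Rational(-35952, 14503)) = Rational(-2129997381, 1025188064)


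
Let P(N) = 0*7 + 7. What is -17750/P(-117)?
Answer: -17750/7 ≈ -2535.7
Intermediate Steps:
P(N) = 7 (P(N) = 0 + 7 = 7)
-17750/P(-117) = -17750/7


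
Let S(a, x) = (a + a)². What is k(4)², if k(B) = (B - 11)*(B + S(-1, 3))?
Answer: 3136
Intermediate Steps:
S(a, x) = 4*a² (S(a, x) = (2*a)² = 4*a²)
k(B) = (-11 + B)*(4 + B) (k(B) = (B - 11)*(B + 4*(-1)²) = (-11 + B)*(B + 4*1) = (-11 + B)*(B + 4) = (-11 + B)*(4 + B))
k(4)² = (-44 + 4² - 7*4)² = (-44 + 16 - 28)² = (-56)² = 3136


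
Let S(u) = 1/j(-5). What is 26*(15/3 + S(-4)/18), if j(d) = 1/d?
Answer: 1105/9 ≈ 122.78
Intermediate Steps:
j(d) = 1/d
S(u) = -5 (S(u) = 1/(1/(-5)) = 1/(-⅕) = -5)
26*(15/3 + S(-4)/18) = 26*(15/3 - 5/18) = 26*(15*(⅓) - 5*1/18) = 26*(5 - 5/18) = 26*(85/18) = 1105/9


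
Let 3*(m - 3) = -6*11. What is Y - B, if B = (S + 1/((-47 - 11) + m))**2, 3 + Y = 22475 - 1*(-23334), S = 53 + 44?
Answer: 215812750/5929 ≈ 36400.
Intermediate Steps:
m = -19 (m = 3 + (-6*11)/3 = 3 + (1/3)*(-66) = 3 - 22 = -19)
S = 97
Y = 45806 (Y = -3 + (22475 - 1*(-23334)) = -3 + (22475 + 23334) = -3 + 45809 = 45806)
B = 55771024/5929 (B = (97 + 1/((-47 - 11) - 19))**2 = (97 + 1/(-58 - 19))**2 = (97 + 1/(-77))**2 = (97 - 1/77)**2 = (7468/77)**2 = 55771024/5929 ≈ 9406.5)
Y - B = 45806 - 1*55771024/5929 = 45806 - 55771024/5929 = 215812750/5929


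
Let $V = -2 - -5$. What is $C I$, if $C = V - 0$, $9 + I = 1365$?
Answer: $4068$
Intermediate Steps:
$I = 1356$ ($I = -9 + 1365 = 1356$)
$V = 3$ ($V = -2 + 5 = 3$)
$C = 3$ ($C = 3 - 0 = 3 + 0 = 3$)
$C I = 3 \cdot 1356 = 4068$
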